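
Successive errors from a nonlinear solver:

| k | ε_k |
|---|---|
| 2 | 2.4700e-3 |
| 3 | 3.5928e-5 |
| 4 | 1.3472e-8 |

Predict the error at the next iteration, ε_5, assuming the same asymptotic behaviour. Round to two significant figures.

5.5e-15

First estimate the order: p ≈ ln(ε_4/ε_3) / ln(ε_3/ε_2) = ln(1.3472e-8/3.5928e-5)/ln(3.5928e-5/2.4700e-3) = ln(0.000374972)/ln(0.0145457) ≈ 1.8647.
Then ε_5 ≈ ε_4·(ε_4/ε_3)^p = 1.3472e-8·(0.000374972)^1.8647 = 1.3472e-8·4.08823e-07 ≈ 5.508e-15.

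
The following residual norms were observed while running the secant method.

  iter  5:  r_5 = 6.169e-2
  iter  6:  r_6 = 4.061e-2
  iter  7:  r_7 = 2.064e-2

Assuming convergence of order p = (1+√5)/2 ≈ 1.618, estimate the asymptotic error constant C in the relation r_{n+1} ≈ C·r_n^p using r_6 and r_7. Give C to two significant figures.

C ≈ r_7 / r_6^1.618
  = 2.064e-2 / (4.061e-2)^1.618
  = 2.064e-2 / 0.00560749 ≈ 3.6808

3.7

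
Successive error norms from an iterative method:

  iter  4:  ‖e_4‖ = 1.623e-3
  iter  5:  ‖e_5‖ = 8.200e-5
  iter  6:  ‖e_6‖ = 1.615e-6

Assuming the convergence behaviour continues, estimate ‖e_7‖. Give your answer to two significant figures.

First estimate the order: p ≈ ln(‖e_6‖/‖e_5‖) / ln(‖e_5‖/‖e_4‖) = ln(1.615e-6/8.200e-5)/ln(8.200e-5/1.623e-3) = ln(0.0196951)/ln(0.0505237) ≈ 1.3156.
Then ‖e_7‖ ≈ ‖e_6‖·(‖e_6‖/‖e_5‖)^p = 1.615e-6·(0.0196951)^1.3156 = 1.615e-6·0.0057024 ≈ 9.209e-09.

9.2e-9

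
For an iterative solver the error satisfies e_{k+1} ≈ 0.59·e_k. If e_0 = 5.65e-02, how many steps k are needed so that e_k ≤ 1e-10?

After k steps, e_k ≈ 5.65e-02·0.59^k.
Need 0.59^k ≤ 1e-10/5.65e-02 = 1.76991e-09.
k ≥ ln(1.76991e-09)/ln(0.59) = -20.1523/-0.52763 = 38.194.
Smallest integer k = 39.

39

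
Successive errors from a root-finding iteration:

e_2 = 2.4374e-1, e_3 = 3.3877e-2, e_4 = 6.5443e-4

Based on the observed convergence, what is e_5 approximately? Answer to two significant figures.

2.4e-7

First estimate the order: p ≈ ln(e_4/e_3) / ln(e_3/e_2) = ln(6.5443e-4/3.3877e-2)/ln(3.3877e-2/2.4374e-1) = ln(0.0193178)/ln(0.138988) ≈ 2.0000.
Then e_5 ≈ e_4·(e_4/e_3)^p = 6.5443e-4·(0.0193178)^2.0000 = 6.5443e-4·0.000373177 ≈ 2.442e-07.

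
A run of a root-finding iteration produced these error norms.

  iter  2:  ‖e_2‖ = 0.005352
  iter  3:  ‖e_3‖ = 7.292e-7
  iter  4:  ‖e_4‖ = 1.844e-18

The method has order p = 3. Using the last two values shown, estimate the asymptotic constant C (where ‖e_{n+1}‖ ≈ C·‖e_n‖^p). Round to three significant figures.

4.76

C ≈ ‖e_4‖ / ‖e_3‖^3
  = 1.844e-18 / (7.292e-7)^3
  = 1.844e-18 / 3.87739e-19 ≈ 4.7558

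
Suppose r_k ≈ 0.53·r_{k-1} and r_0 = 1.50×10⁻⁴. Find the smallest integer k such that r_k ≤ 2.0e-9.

After k steps, r_k ≈ 1.50×10⁻⁴·0.53^k.
Need 0.53^k ≤ 2.0e-9/1.50×10⁻⁴ = 1.33333e-05.
k ≥ ln(1.33333e-05)/ln(0.53) = -11.2252/-0.63488 = 17.681.
Smallest integer k = 18.

18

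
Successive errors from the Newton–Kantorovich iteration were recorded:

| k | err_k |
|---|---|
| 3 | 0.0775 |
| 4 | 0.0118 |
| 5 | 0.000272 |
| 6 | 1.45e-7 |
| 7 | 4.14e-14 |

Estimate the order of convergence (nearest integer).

Consecutive ratios: err_7/err_6 = 4.14e-14/1.45e-7 = 2.85517e-07, err_6/err_5 = 1.45e-7/0.000272 = 0.000533088.
p ≈ ln(2.85517e-07)/ln(0.000533088) = -15.0690/-7.5368 ≈ 2.00.
So the convergence is quadratic (order 2).

2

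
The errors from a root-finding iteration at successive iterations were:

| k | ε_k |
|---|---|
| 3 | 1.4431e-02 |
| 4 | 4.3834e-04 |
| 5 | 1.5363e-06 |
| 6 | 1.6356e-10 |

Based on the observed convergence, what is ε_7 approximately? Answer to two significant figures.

6.1e-17

First estimate the order: p ≈ ln(ε_6/ε_5) / ln(ε_5/ε_4) = ln(1.6356e-10/1.5363e-06)/ln(1.5363e-06/4.3834e-04) = ln(0.000106464)/ln(0.00350481) ≈ 1.6180.
Then ε_7 ≈ ε_6·(ε_6/ε_5)^p = 1.6356e-10·(0.000106464)^1.6180 = 1.6356e-10·3.73262e-07 ≈ 6.105e-17.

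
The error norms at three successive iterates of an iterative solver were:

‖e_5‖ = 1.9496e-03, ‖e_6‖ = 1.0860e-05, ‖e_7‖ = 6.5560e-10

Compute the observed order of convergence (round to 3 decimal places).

p ≈ ln(‖e_7‖/‖e_6‖) / ln(‖e_6‖/‖e_5‖)
  = ln(6.5560e-10/1.0860e-05) / ln(1.0860e-05/1.9496e-03)
  = ln(6.03683e-05) / ln(0.00557037)
  = -9.715046 / -5.190294 ≈ 1.871772

1.872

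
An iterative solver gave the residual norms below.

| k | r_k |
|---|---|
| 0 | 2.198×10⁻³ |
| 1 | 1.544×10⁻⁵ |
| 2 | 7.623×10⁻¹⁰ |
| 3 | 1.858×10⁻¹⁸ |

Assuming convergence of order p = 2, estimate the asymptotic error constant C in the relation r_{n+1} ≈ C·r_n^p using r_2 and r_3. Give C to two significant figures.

3.2

C ≈ r_3 / r_2^2
  = 1.858×10⁻¹⁸ / (7.623×10⁻¹⁰)^2
  = 1.858×10⁻¹⁸ / 5.81101e-19 ≈ 3.1974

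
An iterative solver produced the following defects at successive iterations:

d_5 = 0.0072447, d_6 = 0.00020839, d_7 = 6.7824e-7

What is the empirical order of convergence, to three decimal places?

p ≈ ln(d_7/d_6) / ln(d_6/d_5)
  = ln(6.7824e-7/0.00020839) / ln(0.00020839/0.0072447)
  = ln(0.00325467) / ln(0.0287645)
  = -5.727664 / -3.548613 ≈ 1.614057

1.614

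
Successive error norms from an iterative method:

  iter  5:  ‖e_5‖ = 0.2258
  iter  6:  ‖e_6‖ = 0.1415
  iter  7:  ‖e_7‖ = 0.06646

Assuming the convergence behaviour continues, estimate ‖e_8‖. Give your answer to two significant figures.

2.0e-2

First estimate the order: p ≈ ln(‖e_7‖/‖e_6‖) / ln(‖e_6‖/‖e_5‖) = ln(0.06646/0.1415)/ln(0.1415/0.2258) = ln(0.469682)/ln(0.626661) ≈ 1.6170.
Then ‖e_8‖ ≈ ‖e_7‖·(‖e_7‖/‖e_6‖)^p = 0.06646·(0.469682)^1.6170 = 0.06646·0.29465 ≈ 0.01958.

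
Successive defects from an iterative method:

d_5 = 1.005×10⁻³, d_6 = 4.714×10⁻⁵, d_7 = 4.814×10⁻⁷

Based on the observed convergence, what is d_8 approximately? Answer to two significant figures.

First estimate the order: p ≈ ln(d_7/d_6) / ln(d_6/d_5) = ln(4.814×10⁻⁷/4.714×10⁻⁵)/ln(4.714×10⁻⁵/1.005×10⁻³) = ln(0.0102121)/ln(0.0469055) ≈ 1.4983.
Then d_8 ≈ d_7·(d_7/d_6)^p = 4.814×10⁻⁷·(0.0102121)^1.4983 = 4.814×10⁻⁷·0.00104006 ≈ 5.007e-10.

5.0e-10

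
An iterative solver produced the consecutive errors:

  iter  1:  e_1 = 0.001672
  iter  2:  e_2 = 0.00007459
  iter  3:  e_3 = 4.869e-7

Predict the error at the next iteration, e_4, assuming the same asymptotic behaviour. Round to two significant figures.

1.4e-10

First estimate the order: p ≈ ln(e_3/e_2) / ln(e_2/e_1) = ln(4.869e-7/0.00007459)/ln(0.00007459/0.001672) = ln(0.00652768)/ln(0.0446112) ≈ 1.6180.
Then e_4 ≈ e_3·(e_3/e_2)^p = 4.869e-7·(0.00652768)^1.6180 = 4.869e-7·0.000291259 ≈ 1.418e-10.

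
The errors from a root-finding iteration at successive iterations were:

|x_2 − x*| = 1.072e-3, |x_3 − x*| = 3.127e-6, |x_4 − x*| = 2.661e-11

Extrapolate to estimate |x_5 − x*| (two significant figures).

First estimate the order: p ≈ ln(|x_4 − x*|/|x_3 − x*|) / ln(|x_3 − x*|/|x_2 − x*|) = ln(2.661e-11/3.127e-6)/ln(3.127e-6/1.072e-3) = ln(8.50975e-06)/ln(0.00291698) ≈ 2.0000.
Then |x_5 − x*| ≈ |x_4 − x*|·(|x_4 − x*|/|x_3 − x*|)^p = 2.661e-11·(8.50975e-06)^2.0000 = 2.661e-11·7.24158e-11 ≈ 1.927e-21.

1.9e-21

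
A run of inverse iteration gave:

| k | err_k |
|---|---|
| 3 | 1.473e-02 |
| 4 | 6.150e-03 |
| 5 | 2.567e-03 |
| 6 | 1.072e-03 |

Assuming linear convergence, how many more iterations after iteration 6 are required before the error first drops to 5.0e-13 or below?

Rate ρ ≈ err_6/err_5 = 1.072e-03/2.567e-03 = 0.4176.
After j more steps, err_{6+j} ≈ 1.072e-03·ρ^j; need ρ^j ≤ 5.0e-13/1.072e-03 = 4.66418e-10.
j ≥ ln(4.66418e-10)/ln(0.4176) = -21.4859/-0.87323 = 24.605.
So 25 more iterations are needed.

25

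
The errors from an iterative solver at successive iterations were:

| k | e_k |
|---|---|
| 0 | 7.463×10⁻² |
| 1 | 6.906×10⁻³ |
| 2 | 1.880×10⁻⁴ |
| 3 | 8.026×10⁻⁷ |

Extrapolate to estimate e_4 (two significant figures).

First estimate the order: p ≈ ln(e_3/e_2) / ln(e_2/e_1) = ln(8.026×10⁻⁷/1.880×10⁻⁴)/ln(1.880×10⁻⁴/6.906×10⁻³) = ln(0.00426915)/ln(0.0272227) ≈ 1.5141.
Then e_4 ≈ e_3·(e_3/e_2)^p = 8.026×10⁻⁷·(0.00426915)^1.5141 = 8.026×10⁻⁷·0.000258285 ≈ 2.073e-10.

2.1e-10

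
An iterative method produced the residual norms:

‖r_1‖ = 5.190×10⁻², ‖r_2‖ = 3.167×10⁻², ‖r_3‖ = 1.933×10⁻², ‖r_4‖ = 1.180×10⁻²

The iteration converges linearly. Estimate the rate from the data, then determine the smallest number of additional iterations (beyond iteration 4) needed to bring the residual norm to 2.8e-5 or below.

13

Rate ρ ≈ ‖r_4‖/‖r_3‖ = 1.180×10⁻²/1.933×10⁻² = 0.6105.
After j more steps, ‖r_{4+j}‖ ≈ 1.180×10⁻²·ρ^j; need ρ^j ≤ 2.8e-5/1.180×10⁻² = 0.00237288.
j ≥ ln(0.00237288)/ln(0.6105) = -6.0437/-0.49348 = 12.247.
So 13 more iterations are needed.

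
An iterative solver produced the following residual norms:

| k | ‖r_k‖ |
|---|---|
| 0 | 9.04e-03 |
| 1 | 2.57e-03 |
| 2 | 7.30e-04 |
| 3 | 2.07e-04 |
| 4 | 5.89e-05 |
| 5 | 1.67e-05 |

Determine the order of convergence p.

Consecutive ratios: ‖r_5‖/‖r_4‖ = 1.67e-05/5.89e-05 = 0.283531, ‖r_4‖/‖r_3‖ = 5.89e-05/2.07e-04 = 0.284541.
p ≈ ln(0.283531)/ln(0.284541) = -1.2604/-1.2569 ≈ 1.00.
So the convergence is linear (order 1).

1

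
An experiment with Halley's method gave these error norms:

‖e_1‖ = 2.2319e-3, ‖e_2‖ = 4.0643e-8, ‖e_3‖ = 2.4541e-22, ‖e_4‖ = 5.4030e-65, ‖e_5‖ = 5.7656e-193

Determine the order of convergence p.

3

Consecutive ratios: ‖e_5‖/‖e_4‖ = 5.7656e-193/5.4030e-65 = 1.06711e-128, ‖e_4‖/‖e_3‖ = 5.4030e-65/2.4541e-22 = 2.20162e-43.
p ≈ ln(1.06711e-128)/ln(2.20162e-43) = -294.6659/-98.2220 ≈ 3.00.
So the convergence is cubic (order 3).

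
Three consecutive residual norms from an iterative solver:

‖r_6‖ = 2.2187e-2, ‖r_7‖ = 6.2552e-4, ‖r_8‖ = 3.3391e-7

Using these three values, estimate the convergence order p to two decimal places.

2.11

p ≈ ln(‖r_8‖/‖r_7‖) / ln(‖r_7‖/‖r_6‖)
  = ln(3.3391e-7/6.2552e-4) / ln(6.2552e-4/2.2187e-2)
  = ln(0.000533812) / ln(0.0281931)
  = -7.53547 / -3.56868 ≈ 2.11156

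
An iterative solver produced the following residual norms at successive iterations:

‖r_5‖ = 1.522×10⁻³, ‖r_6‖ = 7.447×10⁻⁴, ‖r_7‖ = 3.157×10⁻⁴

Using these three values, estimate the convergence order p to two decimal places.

p ≈ ln(‖r_7‖/‖r_6‖) / ln(‖r_6‖/‖r_5‖)
  = ln(3.157×10⁻⁴/7.447×10⁻⁴) / ln(7.447×10⁻⁴/1.522×10⁻³)
  = ln(0.423929) / ln(0.48929)
  = -0.85819 / -0.71480 ≈ 1.20060

1.20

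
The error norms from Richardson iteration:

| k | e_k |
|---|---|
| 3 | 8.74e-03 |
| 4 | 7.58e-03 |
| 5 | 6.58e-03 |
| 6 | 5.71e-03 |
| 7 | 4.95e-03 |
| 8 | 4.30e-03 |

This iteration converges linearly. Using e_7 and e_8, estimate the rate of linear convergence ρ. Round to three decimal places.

0.869

ρ ≈ e_8/e_7 = 4.30e-03/4.95e-03 = 0.86869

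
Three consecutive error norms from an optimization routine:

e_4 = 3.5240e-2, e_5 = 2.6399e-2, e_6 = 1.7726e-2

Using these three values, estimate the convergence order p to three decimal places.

1.379

p ≈ ln(e_6/e_5) / ln(e_5/e_4)
  = ln(1.7726e-2/2.6399e-2) / ln(2.6399e-2/3.5240e-2)
  = ln(0.671465) / ln(0.74912)
  = -0.398293 / -0.288856 ≈ 1.378864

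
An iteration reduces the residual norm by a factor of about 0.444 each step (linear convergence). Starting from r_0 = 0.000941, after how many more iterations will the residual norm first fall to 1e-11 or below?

23

After k steps, r_k ≈ 0.000941·0.444^k.
Need 0.444^k ≤ 1e-11/0.000941 = 1.0627e-08.
k ≥ ln(1.0627e-08)/ln(0.444) = -18.3599/-0.81193 = 22.613.
Smallest integer k = 23.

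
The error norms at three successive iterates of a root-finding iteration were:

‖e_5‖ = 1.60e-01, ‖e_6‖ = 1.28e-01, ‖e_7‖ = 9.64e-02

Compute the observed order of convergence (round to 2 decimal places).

1.27

p ≈ ln(‖e_7‖/‖e_6‖) / ln(‖e_6‖/‖e_5‖)
  = ln(9.64e-02/1.28e-01) / ln(1.28e-01/1.60e-01)
  = ln(0.753125) / ln(0.8)
  = -0.28352 / -0.22314 ≈ 1.27059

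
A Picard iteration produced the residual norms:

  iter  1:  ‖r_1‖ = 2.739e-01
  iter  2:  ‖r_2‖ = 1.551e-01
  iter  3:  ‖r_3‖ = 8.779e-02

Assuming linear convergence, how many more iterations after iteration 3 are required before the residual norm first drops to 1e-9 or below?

Rate ρ ≈ ‖r_3‖/‖r_2‖ = 8.779e-02/1.551e-01 = 0.5660.
After j more steps, ‖r_{3+j}‖ ≈ 8.779e-02·ρ^j; need ρ^j ≤ 1e-9/8.779e-02 = 1.13908e-08.
j ≥ ln(1.13908e-08)/ln(0.5660) = -18.2905/-0.56916 = 32.136.
So 33 more iterations are needed.

33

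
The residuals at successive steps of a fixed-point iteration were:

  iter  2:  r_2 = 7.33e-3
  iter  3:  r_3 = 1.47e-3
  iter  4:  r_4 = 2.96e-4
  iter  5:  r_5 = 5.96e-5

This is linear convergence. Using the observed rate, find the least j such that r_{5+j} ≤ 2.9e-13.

12

Rate ρ ≈ r_5/r_4 = 5.96e-5/2.96e-4 = 0.2014.
After j more steps, r_{5+j} ≈ 5.96e-5·ρ^j; need ρ^j ≤ 2.9e-13/5.96e-5 = 4.86577e-09.
j ≥ ln(4.86577e-09)/ln(0.2014) = -19.1410/-1.60246 = 11.945.
So 12 more iterations are needed.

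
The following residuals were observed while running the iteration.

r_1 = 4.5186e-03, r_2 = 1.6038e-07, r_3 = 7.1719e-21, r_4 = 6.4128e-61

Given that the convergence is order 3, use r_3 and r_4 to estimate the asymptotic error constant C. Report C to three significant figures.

1.74

C ≈ r_4 / r_3^3
  = 6.4128e-61 / (7.1719e-21)^3
  = 6.4128e-61 / 3.68895e-61 ≈ 1.7384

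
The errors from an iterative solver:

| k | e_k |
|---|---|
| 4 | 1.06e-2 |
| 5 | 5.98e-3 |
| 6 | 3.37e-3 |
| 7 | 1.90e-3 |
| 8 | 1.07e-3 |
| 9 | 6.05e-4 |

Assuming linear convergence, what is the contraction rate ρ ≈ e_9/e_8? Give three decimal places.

ρ ≈ e_9/e_8 = 6.05e-4/1.07e-3 = 0.56542

0.565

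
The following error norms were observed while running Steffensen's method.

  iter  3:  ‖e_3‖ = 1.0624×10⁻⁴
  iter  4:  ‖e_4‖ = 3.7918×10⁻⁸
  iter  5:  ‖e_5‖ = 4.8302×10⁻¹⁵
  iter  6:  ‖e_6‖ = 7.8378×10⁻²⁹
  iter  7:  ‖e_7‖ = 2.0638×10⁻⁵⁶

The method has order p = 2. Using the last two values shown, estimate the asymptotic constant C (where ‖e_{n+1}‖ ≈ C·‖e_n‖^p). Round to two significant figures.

3.4

C ≈ ‖e_7‖ / ‖e_6‖^2
  = 2.0638×10⁻⁵⁶ / (7.8378×10⁻²⁹)^2
  = 2.0638×10⁻⁵⁶ / 6.14311e-57 ≈ 3.3595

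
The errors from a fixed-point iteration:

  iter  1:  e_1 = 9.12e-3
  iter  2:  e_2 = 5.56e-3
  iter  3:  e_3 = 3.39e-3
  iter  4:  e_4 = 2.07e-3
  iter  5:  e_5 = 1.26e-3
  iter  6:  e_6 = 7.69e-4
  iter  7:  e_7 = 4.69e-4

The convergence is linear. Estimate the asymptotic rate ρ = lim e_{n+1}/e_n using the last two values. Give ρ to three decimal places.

0.610

ρ ≈ e_7/e_6 = 4.69e-4/7.69e-4 = 0.60988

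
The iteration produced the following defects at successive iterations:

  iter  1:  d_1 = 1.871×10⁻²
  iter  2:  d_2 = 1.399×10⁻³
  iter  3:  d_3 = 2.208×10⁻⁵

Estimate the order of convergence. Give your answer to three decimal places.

p ≈ ln(d_3/d_2) / ln(d_2/d_1)
  = ln(2.208×10⁻⁵/1.399×10⁻³) / ln(1.399×10⁻³/1.871×10⁻²)
  = ln(0.0157827) / ln(0.0747728)
  = -4.148841 / -2.593301 ≈ 1.599830

1.600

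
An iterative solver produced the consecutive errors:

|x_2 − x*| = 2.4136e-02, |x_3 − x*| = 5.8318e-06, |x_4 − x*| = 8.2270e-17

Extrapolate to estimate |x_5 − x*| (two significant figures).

First estimate the order: p ≈ ln(|x_4 − x*|/|x_3 − x*|) / ln(|x_3 − x*|/|x_2 − x*|) = ln(8.2270e-17/5.8318e-06)/ln(5.8318e-06/2.4136e-02) = ln(1.41071e-11)/ln(0.000241622) ≈ 3.0000.
Then |x_5 − x*| ≈ |x_4 − x*|·(|x_4 − x*|/|x_3 − x*|)^p = 8.2270e-17·(1.41071e-11)^3.0000 = 8.2270e-17·2.80746e-33 ≈ 2.31e-49.

2.3e-49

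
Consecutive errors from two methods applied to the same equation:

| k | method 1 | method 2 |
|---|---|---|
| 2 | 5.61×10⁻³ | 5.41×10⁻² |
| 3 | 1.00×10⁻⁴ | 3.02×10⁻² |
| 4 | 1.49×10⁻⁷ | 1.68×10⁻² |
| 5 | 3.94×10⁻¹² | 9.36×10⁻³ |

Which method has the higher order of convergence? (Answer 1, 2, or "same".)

Method 1: p ≈ ln(3.94×10⁻¹²/1.49×10⁻⁷)/ln(1.49×10⁻⁷/1.00×10⁻⁴) ≈ 1.62.
Method 2: p ≈ ln(9.36×10⁻³/1.68×10⁻²)/ln(1.68×10⁻²/3.02×10⁻²) ≈ 1.00.
Method 1 has the higher order (≈1.6 vs ≈1.0).

1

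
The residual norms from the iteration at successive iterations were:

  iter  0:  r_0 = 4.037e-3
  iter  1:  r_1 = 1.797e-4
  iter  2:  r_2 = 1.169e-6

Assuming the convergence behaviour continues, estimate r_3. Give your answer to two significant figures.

3.4e-10

First estimate the order: p ≈ ln(r_2/r_1) / ln(r_1/r_0) = ln(1.169e-6/1.797e-4)/ln(1.797e-4/4.037e-3) = ln(0.00650529)/ln(0.0445133) ≈ 1.6180.
Then r_3 ≈ r_2·(r_2/r_1)^p = 1.169e-6·(0.00650529)^1.6180 = 1.169e-6·0.000289645 ≈ 3.386e-10.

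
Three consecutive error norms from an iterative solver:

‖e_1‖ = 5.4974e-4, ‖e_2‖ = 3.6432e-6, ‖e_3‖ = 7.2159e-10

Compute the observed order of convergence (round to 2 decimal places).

1.70

p ≈ ln(‖e_3‖/‖e_2‖) / ln(‖e_2‖/‖e_1‖)
  = ln(7.2159e-10/3.6432e-6) / ln(3.6432e-6/5.4974e-4)
  = ln(0.000198065) / ln(0.00662713)
  = -8.52692 / -5.01658 ≈ 1.69975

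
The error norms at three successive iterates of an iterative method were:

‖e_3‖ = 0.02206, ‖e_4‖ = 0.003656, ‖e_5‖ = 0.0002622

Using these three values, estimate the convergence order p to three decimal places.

p ≈ ln(‖e_5‖/‖e_4‖) / ln(‖e_4‖/‖e_3‖)
  = ln(0.0002622/0.003656) / ln(0.003656/0.02206)
  = ln(0.0717177) / ln(0.16573)
  = -2.635018 / -1.797395 ≈ 1.466021

1.466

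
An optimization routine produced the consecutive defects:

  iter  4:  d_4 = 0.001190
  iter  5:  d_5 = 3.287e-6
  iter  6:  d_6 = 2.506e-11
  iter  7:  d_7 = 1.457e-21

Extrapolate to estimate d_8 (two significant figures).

4.9e-42

First estimate the order: p ≈ ln(d_7/d_6) / ln(d_6/d_5) = ln(1.457e-21/2.506e-11)/ln(2.506e-11/3.287e-6) = ln(5.81405e-11)/ln(7.62397e-06) ≈ 2.0000.
Then d_8 ≈ d_7·(d_7/d_6)^p = 1.457e-21·(5.81405e-11)^2.0000 = 1.457e-21·3.38032e-21 ≈ 4.925e-42.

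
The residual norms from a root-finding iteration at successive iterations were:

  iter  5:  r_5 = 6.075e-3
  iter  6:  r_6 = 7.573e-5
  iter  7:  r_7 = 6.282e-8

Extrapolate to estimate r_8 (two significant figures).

6.5e-13

First estimate the order: p ≈ ln(r_7/r_6) / ln(r_6/r_5) = ln(6.282e-8/7.573e-5)/ln(7.573e-5/6.075e-3) = ln(0.000829526)/ln(0.0124658) ≈ 1.6180.
Then r_8 ≈ r_7·(r_7/r_6)^p = 6.282e-8·(0.000829526)^1.6180 = 6.282e-8·1.03435e-05 ≈ 6.498e-13.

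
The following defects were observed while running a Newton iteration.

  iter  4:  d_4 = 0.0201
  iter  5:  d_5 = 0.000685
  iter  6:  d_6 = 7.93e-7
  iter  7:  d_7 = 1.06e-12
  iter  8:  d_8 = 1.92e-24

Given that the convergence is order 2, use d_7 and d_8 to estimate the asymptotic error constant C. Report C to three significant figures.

C ≈ d_8 / d_7^2
  = 1.92e-24 / (1.06e-12)^2
  = 1.92e-24 / 1.1236e-24 ≈ 1.7088

1.71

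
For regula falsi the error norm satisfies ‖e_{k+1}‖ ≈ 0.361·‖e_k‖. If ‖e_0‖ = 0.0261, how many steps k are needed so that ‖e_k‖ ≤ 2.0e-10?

After k steps, ‖e_k‖ ≈ 0.0261·0.361^k.
Need 0.361^k ≤ 2.0e-10/0.0261 = 7.66284e-09.
k ≥ ln(7.66284e-09)/ln(0.361) = -18.6869/-1.01888 = 18.341.
Smallest integer k = 19.

19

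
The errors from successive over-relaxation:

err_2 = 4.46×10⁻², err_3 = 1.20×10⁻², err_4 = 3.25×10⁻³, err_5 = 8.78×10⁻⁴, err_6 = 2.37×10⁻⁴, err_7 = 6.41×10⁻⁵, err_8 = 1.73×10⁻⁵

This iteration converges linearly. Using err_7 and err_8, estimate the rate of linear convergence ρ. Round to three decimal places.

ρ ≈ err_8/err_7 = 1.73×10⁻⁵/6.41×10⁻⁵ = 0.26989

0.270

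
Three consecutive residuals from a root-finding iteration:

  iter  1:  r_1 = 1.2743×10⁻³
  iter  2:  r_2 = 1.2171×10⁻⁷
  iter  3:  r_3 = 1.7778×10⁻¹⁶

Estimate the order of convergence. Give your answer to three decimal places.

2.198

p ≈ ln(r_3/r_2) / ln(r_2/r_1)
  = ln(1.7778×10⁻¹⁶/1.2171×10⁻⁷) / ln(1.2171×10⁻⁷/1.2743×10⁻³)
  = ln(1.46069e-09) / ln(9.55113e-05)
  = -20.344357 / -9.256266 ≈ 2.197901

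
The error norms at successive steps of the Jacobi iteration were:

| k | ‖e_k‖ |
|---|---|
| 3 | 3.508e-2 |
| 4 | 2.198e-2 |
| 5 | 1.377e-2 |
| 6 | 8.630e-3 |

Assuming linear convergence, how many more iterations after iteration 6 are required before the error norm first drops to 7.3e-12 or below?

Rate ρ ≈ ‖e_6‖/‖e_5‖ = 8.630e-3/1.377e-2 = 0.6267.
After j more steps, ‖e_{6+j}‖ ≈ 8.630e-3·ρ^j; need ρ^j ≤ 7.3e-12/8.630e-3 = 8.45886e-10.
j ≥ ln(8.45886e-10)/ln(0.6267) = -20.8906/-0.46729 = 44.706.
So 45 more iterations are needed.

45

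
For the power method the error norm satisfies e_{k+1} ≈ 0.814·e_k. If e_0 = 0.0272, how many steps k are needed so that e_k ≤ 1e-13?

After k steps, e_k ≈ 0.0272·0.814^k.
Need 0.814^k ≤ 1e-13/0.0272 = 3.67647e-12.
k ≥ ln(3.67647e-12)/ln(0.814) = -26.3291/-0.20579 = 127.942.
Smallest integer k = 128.

128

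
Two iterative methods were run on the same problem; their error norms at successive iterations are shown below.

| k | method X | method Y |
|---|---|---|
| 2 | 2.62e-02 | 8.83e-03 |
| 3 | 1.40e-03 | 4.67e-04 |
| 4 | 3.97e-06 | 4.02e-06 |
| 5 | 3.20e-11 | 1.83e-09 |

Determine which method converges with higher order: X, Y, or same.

Method X: p ≈ ln(3.20e-11/3.97e-06)/ln(3.97e-06/1.40e-03) ≈ 2.00.
Method Y: p ≈ ln(1.83e-09/4.02e-06)/ln(4.02e-06/4.67e-04) ≈ 1.62.
Method X has the higher order (≈2.0 vs ≈1.6).

X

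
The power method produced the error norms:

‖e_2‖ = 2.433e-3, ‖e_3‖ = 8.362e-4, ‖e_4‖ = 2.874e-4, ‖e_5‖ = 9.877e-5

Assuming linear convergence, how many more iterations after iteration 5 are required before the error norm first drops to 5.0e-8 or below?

Rate ρ ≈ ‖e_5‖/‖e_4‖ = 9.877e-5/2.874e-4 = 0.3437.
After j more steps, ‖e_{5+j}‖ ≈ 9.877e-5·ρ^j; need ρ^j ≤ 5.0e-8/9.877e-5 = 0.000506227.
j ≥ ln(0.000506227)/ln(0.3437) = -7.5885/-1.06799 = 7.105.
So 8 more iterations are needed.

8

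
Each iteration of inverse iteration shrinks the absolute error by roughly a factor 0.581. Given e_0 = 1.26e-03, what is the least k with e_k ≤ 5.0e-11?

After k steps, e_k ≈ 1.26e-03·0.581^k.
Need 0.581^k ≤ 5.0e-11/1.26e-03 = 3.96825e-08.
k ≥ ln(3.96825e-08)/ln(0.581) = -17.0424/-0.54300 = 31.386.
Smallest integer k = 32.

32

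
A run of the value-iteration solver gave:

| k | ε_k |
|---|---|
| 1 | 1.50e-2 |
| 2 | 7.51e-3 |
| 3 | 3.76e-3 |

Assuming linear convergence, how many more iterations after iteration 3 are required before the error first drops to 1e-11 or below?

Rate ρ ≈ ε_3/ε_2 = 3.76e-3/7.51e-3 = 0.5007.
After j more steps, ε_{3+j} ≈ 3.76e-3·ρ^j; need ρ^j ≤ 1e-11/3.76e-3 = 2.65957e-09.
j ≥ ln(2.65957e-09)/ln(0.5007) = -19.7451/-0.69175 = 28.544.
So 29 more iterations are needed.

29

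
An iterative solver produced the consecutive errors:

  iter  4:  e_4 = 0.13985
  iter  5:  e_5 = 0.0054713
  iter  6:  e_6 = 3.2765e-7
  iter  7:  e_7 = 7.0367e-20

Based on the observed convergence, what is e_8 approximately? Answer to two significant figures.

First estimate the order: p ≈ ln(e_7/e_6) / ln(e_6/e_5) = ln(7.0367e-20/3.2765e-7)/ln(3.2765e-7/0.0054713) = ln(2.14763e-13)/ln(5.98852e-05) ≈ 3.0000.
Then e_8 ≈ e_7·(e_7/e_6)^p = 7.0367e-20·(2.14763e-13)^3.0000 = 7.0367e-20·9.90555e-39 ≈ 6.97e-58.

7.0e-58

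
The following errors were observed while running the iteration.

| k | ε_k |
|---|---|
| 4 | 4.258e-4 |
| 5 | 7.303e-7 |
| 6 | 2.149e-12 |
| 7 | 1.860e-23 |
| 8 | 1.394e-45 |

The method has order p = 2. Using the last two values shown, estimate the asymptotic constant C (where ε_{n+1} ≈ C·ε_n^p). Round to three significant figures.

4.03

C ≈ ε_8 / ε_7^2
  = 1.394e-45 / (1.860e-23)^2
  = 1.394e-45 / 3.4596e-46 ≈ 4.0294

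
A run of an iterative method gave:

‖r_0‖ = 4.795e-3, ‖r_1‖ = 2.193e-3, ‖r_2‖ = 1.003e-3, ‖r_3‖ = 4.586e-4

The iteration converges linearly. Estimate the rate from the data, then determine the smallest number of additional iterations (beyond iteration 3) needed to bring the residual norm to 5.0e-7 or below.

9

Rate ρ ≈ ‖r_3‖/‖r_2‖ = 4.586e-4/1.003e-3 = 0.4572.
After j more steps, ‖r_{3+j}‖ ≈ 4.586e-4·ρ^j; need ρ^j ≤ 5.0e-7/4.586e-4 = 0.00109027.
j ≥ ln(0.00109027)/ln(0.4572) = -6.8213/-0.78263 = 8.716.
So 9 more iterations are needed.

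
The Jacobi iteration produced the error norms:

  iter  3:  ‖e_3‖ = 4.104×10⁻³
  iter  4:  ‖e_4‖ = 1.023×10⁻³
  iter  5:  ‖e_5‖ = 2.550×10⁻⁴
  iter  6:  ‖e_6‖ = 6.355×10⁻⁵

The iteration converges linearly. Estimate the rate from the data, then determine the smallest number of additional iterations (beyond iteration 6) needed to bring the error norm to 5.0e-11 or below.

Rate ρ ≈ ‖e_6‖/‖e_5‖ = 6.355×10⁻⁵/2.550×10⁻⁴ = 0.2492.
After j more steps, ‖e_{6+j}‖ ≈ 6.355×10⁻⁵·ρ^j; need ρ^j ≤ 5.0e-11/6.355×10⁻⁵ = 7.86782e-07.
j ≥ ln(7.86782e-07)/ln(0.2492) = -14.0553/-1.38950 = 10.115.
So 11 more iterations are needed.

11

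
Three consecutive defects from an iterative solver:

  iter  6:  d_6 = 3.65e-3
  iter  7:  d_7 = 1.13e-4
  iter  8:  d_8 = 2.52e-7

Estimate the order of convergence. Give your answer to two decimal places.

p ≈ ln(d_8/d_7) / ln(d_7/d_6)
  = ln(2.52e-7/1.13e-4) / ln(1.13e-4/3.65e-3)
  = ln(0.00223009) / ln(0.0309589)
  = -6.10571 / -3.47509 ≈ 1.75699

1.76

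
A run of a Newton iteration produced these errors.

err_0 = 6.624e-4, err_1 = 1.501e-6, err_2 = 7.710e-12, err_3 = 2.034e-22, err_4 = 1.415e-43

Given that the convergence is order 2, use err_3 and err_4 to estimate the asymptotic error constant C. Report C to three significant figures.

C ≈ err_4 / err_3^2
  = 1.415e-43 / (2.034e-22)^2
  = 1.415e-43 / 4.13716e-44 ≈ 3.4202

3.42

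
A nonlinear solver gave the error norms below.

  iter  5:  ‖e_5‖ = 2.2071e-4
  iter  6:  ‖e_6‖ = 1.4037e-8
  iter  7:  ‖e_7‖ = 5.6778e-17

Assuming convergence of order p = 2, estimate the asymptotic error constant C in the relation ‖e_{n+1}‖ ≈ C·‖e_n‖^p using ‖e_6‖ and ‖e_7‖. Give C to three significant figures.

C ≈ ‖e_7‖ / ‖e_6‖^2
  = 5.6778e-17 / (1.4037e-8)^2
  = 5.6778e-17 / 1.97037e-16 ≈ 0.28816

0.288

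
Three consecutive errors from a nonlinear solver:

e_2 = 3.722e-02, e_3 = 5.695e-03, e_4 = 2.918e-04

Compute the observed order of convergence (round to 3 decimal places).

p ≈ ln(e_4/e_3) / ln(e_3/e_2)
  = ln(2.918e-04/5.695e-03) / ln(5.695e-03/3.722e-02)
  = ln(0.0512379) / ln(0.153009)
  = -2.971276 / -1.877259 ≈ 1.582774

1.583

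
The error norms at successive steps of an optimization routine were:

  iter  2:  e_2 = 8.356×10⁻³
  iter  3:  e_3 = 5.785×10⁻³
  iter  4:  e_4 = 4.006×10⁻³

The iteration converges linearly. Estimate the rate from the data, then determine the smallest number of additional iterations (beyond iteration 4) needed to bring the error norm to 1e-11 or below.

Rate ρ ≈ e_4/e_3 = 4.006×10⁻³/5.785×10⁻³ = 0.6925.
After j more steps, e_{4+j} ≈ 4.006×10⁻³·ρ^j; need ρ^j ≤ 1e-11/4.006×10⁻³ = 2.49626e-09.
j ≥ ln(2.49626e-09)/ln(0.6925) = -19.8085/-0.36745 = 53.908.
So 54 more iterations are needed.

54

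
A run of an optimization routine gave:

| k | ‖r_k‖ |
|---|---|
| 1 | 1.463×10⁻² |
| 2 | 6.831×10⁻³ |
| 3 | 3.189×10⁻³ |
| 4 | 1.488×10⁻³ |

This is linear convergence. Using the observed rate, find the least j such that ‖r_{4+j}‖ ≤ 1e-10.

22

Rate ρ ≈ ‖r_4‖/‖r_3‖ = 1.488×10⁻³/3.189×10⁻³ = 0.4666.
After j more steps, ‖r_{4+j}‖ ≈ 1.488×10⁻³·ρ^j; need ρ^j ≤ 1e-10/1.488×10⁻³ = 6.72043e-08.
j ≥ ln(6.72043e-08)/ln(0.4666) = -16.5155/-0.76228 = 21.666.
So 22 more iterations are needed.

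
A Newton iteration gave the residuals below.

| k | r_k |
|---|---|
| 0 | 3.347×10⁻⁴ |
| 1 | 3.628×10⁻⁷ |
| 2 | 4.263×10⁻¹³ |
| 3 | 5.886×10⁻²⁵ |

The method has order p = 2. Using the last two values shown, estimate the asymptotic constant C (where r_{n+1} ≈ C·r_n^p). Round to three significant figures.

3.24

C ≈ r_3 / r_2^2
  = 5.886×10⁻²⁵ / (4.263×10⁻¹³)^2
  = 5.886×10⁻²⁵ / 1.81732e-25 ≈ 3.2388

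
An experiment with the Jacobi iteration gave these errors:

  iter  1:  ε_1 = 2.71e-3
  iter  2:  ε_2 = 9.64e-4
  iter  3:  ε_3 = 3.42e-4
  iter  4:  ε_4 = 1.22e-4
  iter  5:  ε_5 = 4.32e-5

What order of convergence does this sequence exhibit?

1

Consecutive ratios: ε_5/ε_4 = 4.32e-5/1.22e-4 = 0.354098, ε_4/ε_3 = 1.22e-4/3.42e-4 = 0.356725.
p ≈ ln(0.354098)/ln(0.356725) = -1.0382/-1.0308 ≈ 1.01.
So the convergence is linear (order 1).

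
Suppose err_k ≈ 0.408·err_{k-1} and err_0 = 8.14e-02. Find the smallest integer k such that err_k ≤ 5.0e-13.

After k steps, err_k ≈ 8.14e-02·0.408^k.
Need 0.408^k ≤ 5.0e-13/8.14e-02 = 6.14251e-12.
k ≥ ln(6.14251e-12)/ln(0.408) = -25.8158/-0.89649 = 28.797.
Smallest integer k = 29.

29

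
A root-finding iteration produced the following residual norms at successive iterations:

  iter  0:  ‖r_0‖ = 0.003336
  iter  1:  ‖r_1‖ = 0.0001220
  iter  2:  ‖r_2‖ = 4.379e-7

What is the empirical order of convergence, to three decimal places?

1.702

p ≈ ln(‖r_2‖/‖r_1‖) / ln(‖r_1‖/‖r_0‖)
  = ln(4.379e-7/0.0001220) / ln(0.0001220/0.003336)
  = ln(0.00358934) / ln(0.0365707)
  = -5.629787 / -3.308508 ≈ 1.701609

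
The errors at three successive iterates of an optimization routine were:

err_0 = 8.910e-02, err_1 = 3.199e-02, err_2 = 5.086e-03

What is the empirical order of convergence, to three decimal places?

p ≈ ln(err_2/err_1) / ln(err_1/err_0)
  = ln(5.086e-03/3.199e-02) / ln(3.199e-02/8.910e-02)
  = ln(0.158987) / ln(0.359035)
  = -1.838933 / -1.024335 ≈ 1.795246

1.795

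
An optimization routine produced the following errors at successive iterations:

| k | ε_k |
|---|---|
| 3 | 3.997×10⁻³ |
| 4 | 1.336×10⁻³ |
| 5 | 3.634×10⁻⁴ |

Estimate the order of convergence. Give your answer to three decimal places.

p ≈ ln(ε_5/ε_4) / ln(ε_4/ε_3)
  = ln(3.634×10⁻⁴/1.336×10⁻³) / ln(1.336×10⁻³/3.997×10⁻³)
  = ln(0.272006) / ln(0.334251)
  = -1.301931 / -1.095863 ≈ 1.188042

1.188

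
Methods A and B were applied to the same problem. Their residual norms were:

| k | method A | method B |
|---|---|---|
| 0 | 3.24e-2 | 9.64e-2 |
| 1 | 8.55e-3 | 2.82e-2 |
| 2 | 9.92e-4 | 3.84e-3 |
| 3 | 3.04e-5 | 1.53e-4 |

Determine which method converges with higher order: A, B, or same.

Method A: p ≈ ln(3.04e-5/9.92e-4)/ln(9.92e-4/8.55e-3) ≈ 1.62.
Method B: p ≈ ln(1.53e-4/3.84e-3)/ln(3.84e-3/2.82e-2) ≈ 1.62.
Both orders ≈ 1.6 — effectively the same.

same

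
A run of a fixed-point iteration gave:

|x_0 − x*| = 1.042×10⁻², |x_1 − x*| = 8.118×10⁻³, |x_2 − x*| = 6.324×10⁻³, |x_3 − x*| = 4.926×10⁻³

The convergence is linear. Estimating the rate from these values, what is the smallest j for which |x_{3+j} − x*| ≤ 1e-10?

71

Rate ρ ≈ |x_3 − x*|/|x_2 − x*| = 4.926×10⁻³/6.324×10⁻³ = 0.7789.
After j more steps, |x_{3+j} − x*| ≈ 4.926×10⁻³·ρ^j; need ρ^j ≤ 1e-10/4.926×10⁻³ = 2.03004e-08.
j ≥ ln(2.03004e-08)/ln(0.7789) = -17.7126/-0.24987 = 70.887.
So 71 more iterations are needed.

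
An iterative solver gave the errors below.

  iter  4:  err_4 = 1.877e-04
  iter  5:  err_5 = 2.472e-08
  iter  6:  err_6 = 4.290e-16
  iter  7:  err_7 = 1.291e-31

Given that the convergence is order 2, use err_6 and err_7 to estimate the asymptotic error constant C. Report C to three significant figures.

C ≈ err_7 / err_6^2
  = 1.291e-31 / (4.290e-16)^2
  = 1.291e-31 / 1.84041e-31 ≈ 0.70147

0.701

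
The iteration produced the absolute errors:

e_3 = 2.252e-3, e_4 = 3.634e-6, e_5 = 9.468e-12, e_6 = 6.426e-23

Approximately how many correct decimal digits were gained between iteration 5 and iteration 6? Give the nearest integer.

Digits gained ≈ log₁₀(e_5/e_6) = log₁₀(9.468e-12/6.426e-23) = log₁₀(1.47339e+11) ≈ 11.168.

11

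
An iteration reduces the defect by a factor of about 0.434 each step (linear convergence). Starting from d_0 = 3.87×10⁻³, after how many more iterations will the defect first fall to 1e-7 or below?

13

After k steps, d_k ≈ 3.87×10⁻³·0.434^k.
Need 0.434^k ≤ 1e-7/3.87×10⁻³ = 2.58398e-05.
k ≥ ln(2.58398e-05)/ln(0.434) = -10.5636/-0.83471 = 12.655.
Smallest integer k = 13.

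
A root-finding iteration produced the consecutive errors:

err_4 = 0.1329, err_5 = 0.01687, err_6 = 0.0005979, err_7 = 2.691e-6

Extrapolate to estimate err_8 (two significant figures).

4.3e-10

First estimate the order: p ≈ ln(err_7/err_6) / ln(err_6/err_5) = ln(2.691e-6/0.0005979)/ln(0.0005979/0.01687) = ln(0.00450075)/ln(0.0354416) ≈ 1.6179.
Then err_8 ≈ err_7·(err_7/err_6)^p = 2.691e-6·(0.00450075)^1.6179 = 2.691e-6·0.00015968 ≈ 4.297e-10.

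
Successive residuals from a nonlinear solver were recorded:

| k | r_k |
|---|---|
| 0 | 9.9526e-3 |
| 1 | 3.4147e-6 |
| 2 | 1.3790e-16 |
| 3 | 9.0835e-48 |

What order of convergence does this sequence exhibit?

Consecutive ratios: r_3/r_2 = 9.0835e-48/1.3790e-16 = 6.58702e-32, r_2/r_1 = 1.3790e-16/3.4147e-6 = 4.03842e-11.
p ≈ ln(6.58702e-32)/ln(4.03842e-11) = -71.7976/-23.9326 ≈ 3.00.
So the convergence is cubic (order 3).

3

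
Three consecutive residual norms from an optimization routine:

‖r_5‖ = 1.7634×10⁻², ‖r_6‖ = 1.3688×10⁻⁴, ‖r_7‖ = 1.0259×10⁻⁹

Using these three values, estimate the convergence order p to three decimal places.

p ≈ ln(‖r_7‖/‖r_6‖) / ln(‖r_6‖/‖r_5‖)
  = ln(1.0259×10⁻⁹/1.3688×10⁻⁴) / ln(1.3688×10⁻⁴/1.7634×10⁻²)
  = ln(7.49489e-06) / ln(0.00776228)
  = -11.801289 / -4.858479 ≈ 2.429009

2.429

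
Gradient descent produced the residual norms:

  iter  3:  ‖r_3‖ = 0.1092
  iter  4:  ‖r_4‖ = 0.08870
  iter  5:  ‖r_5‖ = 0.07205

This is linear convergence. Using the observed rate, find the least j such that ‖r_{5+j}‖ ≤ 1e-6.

Rate ρ ≈ ‖r_5‖/‖r_4‖ = 0.07205/0.08870 = 0.8123.
After j more steps, ‖r_{5+j}‖ ≈ 0.07205·ρ^j; need ρ^j ≤ 1e-6/0.07205 = 1.38793e-05.
j ≥ ln(1.38793e-05)/ln(0.8123) = -11.1851/-0.20789 = 53.803.
So 54 more iterations are needed.

54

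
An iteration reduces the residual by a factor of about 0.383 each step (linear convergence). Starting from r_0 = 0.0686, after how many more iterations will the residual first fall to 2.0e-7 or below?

After k steps, r_k ≈ 0.0686·0.383^k.
Need 0.383^k ≤ 2.0e-7/0.0686 = 2.91545e-06.
k ≥ ln(2.91545e-06)/ln(0.383) = -12.7455/-0.95972 = 13.280.
Smallest integer k = 14.

14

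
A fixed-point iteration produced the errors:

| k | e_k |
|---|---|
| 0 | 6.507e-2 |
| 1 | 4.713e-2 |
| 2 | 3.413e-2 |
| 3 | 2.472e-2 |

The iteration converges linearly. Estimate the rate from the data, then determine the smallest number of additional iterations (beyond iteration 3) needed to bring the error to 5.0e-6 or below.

Rate ρ ≈ e_3/e_2 = 2.472e-2/3.413e-2 = 0.7243.
After j more steps, e_{3+j} ≈ 2.472e-2·ρ^j; need ρ^j ≤ 5.0e-6/2.472e-2 = 0.000202265.
j ≥ ln(0.000202265)/ln(0.7243) = -8.5059/-0.32255 = 26.371.
So 27 more iterations are needed.

27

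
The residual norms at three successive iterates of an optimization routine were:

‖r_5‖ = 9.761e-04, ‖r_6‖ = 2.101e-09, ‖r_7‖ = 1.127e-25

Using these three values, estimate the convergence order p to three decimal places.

2.871

p ≈ ln(‖r_7‖/‖r_6‖) / ln(‖r_6‖/‖r_5‖)
  = ln(1.127e-25/2.101e-09) / ln(2.101e-09/9.761e-04)
  = ln(5.36411e-17) / ln(2.15244e-06)
  = -37.464216 / -13.048908 ≈ 2.871061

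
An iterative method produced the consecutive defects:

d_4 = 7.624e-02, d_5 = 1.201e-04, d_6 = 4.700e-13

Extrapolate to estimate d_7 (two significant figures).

First estimate the order: p ≈ ln(d_6/d_5) / ln(d_5/d_4) = ln(4.700e-13/1.201e-04)/ln(1.201e-04/7.624e-02) = ln(3.91341e-09)/ln(0.00157529) ≈ 2.9998.
Then d_7 ≈ d_6·(d_6/d_5)^p = 4.700e-13·(3.91341e-09)^2.9998 = 4.700e-13·6.01655e-26 ≈ 2.828e-38.

2.8e-38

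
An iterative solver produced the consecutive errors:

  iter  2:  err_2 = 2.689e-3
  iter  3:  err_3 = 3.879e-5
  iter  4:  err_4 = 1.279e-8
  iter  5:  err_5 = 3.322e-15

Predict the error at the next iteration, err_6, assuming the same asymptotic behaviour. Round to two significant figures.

1.2e-27

First estimate the order: p ≈ ln(err_5/err_4) / ln(err_4/err_3) = ln(3.322e-15/1.279e-8)/ln(1.279e-8/3.879e-5) = ln(2.59734e-07)/ln(0.000329724) ≈ 1.8914.
Then err_6 ≈ err_5·(err_5/err_4)^p = 3.322e-15·(2.59734e-07)^1.8914 = 3.322e-15·3.50138e-13 ≈ 1.163e-27.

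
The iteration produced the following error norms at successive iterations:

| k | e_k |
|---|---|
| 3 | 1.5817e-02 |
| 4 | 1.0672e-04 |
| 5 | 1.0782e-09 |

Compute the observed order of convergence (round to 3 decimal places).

2.301

p ≈ ln(e_5/e_4) / ln(e_4/e_3)
  = ln(1.0782e-09/1.0672e-04) / ln(1.0672e-04/1.5817e-02)
  = ln(1.01031e-05) / ln(0.00674717)
  = -11.502668 / -4.998632 ≈ 2.301163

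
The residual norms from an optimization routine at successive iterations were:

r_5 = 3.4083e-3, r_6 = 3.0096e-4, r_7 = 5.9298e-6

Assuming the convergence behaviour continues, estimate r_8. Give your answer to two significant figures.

First estimate the order: p ≈ ln(r_7/r_6) / ln(r_6/r_5) = ln(5.9298e-6/3.0096e-4)/ln(3.0096e-4/3.4083e-3) = ln(0.019703)/ln(0.0883021) ≈ 1.6180.
Then r_8 ≈ r_7·(r_7/r_6)^p = 5.9298e-6·(0.019703)^1.6180 = 5.9298e-6·0.00174002 ≈ 1.032e-08.

1.0e-8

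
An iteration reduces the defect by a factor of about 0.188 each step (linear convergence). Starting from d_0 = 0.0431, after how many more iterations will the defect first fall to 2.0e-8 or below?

After k steps, d_k ≈ 0.0431·0.188^k.
Need 0.188^k ≤ 2.0e-8/0.0431 = 4.64037e-07.
k ≥ ln(4.64037e-07)/ln(0.188) = -14.5833/-1.67131 = 8.726.
Smallest integer k = 9.

9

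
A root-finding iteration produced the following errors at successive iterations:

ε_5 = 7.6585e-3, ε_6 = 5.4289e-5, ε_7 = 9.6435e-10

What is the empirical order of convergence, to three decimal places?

p ≈ ln(ε_7/ε_6) / ln(ε_6/ε_5)
  = ln(9.6435e-10/5.4289e-5) / ln(5.4289e-5/7.6585e-3)
  = ln(1.77633e-05) / ln(0.00708872)
  = -10.938376 / -4.949250 ≈ 2.210108

2.210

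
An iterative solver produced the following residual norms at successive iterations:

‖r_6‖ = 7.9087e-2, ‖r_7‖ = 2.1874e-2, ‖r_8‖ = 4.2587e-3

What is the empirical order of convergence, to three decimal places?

p ≈ ln(‖r_8‖/‖r_7‖) / ln(‖r_7‖/‖r_6‖)
  = ln(4.2587e-3/2.1874e-2) / ln(2.1874e-2/7.9087e-2)
  = ln(0.194692) / ln(0.276581)
  = -1.636336 / -1.285252 ≈ 1.273164

1.273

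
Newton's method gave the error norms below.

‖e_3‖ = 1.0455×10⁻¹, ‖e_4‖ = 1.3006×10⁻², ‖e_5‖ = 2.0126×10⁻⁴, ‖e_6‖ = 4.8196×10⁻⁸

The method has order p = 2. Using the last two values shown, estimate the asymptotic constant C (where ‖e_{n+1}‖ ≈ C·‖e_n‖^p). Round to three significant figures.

1.19

C ≈ ‖e_6‖ / ‖e_5‖^2
  = 4.8196×10⁻⁸ / (2.0126×10⁻⁴)^2
  = 4.8196×10⁻⁸ / 4.05056e-08 ≈ 1.1899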